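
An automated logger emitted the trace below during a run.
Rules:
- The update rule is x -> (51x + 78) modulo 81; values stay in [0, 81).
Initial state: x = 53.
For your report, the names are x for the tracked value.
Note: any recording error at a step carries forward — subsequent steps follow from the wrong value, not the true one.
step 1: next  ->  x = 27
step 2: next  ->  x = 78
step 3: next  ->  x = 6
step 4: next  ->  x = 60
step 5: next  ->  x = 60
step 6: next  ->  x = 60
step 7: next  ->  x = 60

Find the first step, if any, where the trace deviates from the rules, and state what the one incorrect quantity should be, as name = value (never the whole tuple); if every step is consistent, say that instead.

Recomputing the run from the initial state:
step 1: x = 27
step 2: x = 78
step 3: x = 6
step 4: x = 60
step 5: x = 60
step 6: x = 60
step 7: x = 60
This matches the trace at every step.

no error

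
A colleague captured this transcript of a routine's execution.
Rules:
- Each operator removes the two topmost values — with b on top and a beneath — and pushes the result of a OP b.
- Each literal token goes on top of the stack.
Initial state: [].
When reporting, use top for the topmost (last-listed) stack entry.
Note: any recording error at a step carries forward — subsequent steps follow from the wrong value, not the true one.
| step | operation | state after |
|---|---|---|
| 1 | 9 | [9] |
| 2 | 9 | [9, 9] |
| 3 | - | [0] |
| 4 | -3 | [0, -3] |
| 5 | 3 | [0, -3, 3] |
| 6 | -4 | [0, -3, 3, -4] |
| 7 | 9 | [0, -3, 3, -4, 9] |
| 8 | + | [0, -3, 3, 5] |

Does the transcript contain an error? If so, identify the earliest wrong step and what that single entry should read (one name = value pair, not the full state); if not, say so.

Recomputing the run from the initial state:
step 1: [9]
step 2: [9, 9]
step 3: [0]
step 4: [0, -3]
step 5: [0, -3, 3]
step 6: [0, -3, 3, -4]
step 7: [0, -3, 3, -4, 9]
step 8: [0, -3, 3, 5]
This matches the transcript at every step.

no error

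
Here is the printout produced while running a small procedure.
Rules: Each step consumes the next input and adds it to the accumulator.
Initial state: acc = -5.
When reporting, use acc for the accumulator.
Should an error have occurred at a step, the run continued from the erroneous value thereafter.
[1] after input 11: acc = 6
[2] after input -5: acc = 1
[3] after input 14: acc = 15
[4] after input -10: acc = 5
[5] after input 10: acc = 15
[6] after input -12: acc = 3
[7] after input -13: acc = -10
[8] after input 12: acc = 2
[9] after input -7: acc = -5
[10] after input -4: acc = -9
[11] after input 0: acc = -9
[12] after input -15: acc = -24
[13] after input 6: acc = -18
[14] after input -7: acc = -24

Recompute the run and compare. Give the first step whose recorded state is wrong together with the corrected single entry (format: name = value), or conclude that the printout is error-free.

step 1: acc = -5 + 11 = 6 -> matches
step 2: acc = 6 + -5 = 1 -> exactly as logged
step 3: acc = 1 + 14 = 15 -> exactly as logged
step 4: acc = 15 + -10 = 5 -> no discrepancy
step 5: acc = 5 + 10 = 15 -> consistent with the printout
step 6: acc = 15 + -12 = 3 -> in agreement
step 7: acc = 3 + -13 = -10 -> consistent with the printout
step 8: acc = -10 + 12 = 2 -> verified
step 9: acc = 2 + -7 = -5 -> same as recorded
step 10: acc = -5 + -4 = -9 -> in agreement
step 11: acc = -9 + 0 = -9 -> consistent with the printout
step 12: acc = -9 + -15 = -24 -> no discrepancy
step 13: acc = -24 + 6 = -18 -> no discrepancy
step 14: acc = -18 + -7 = -25 -> this is not what the printout shows
First deviation found at step 14; the corrected entry is acc = -25.

step 14, acc = -25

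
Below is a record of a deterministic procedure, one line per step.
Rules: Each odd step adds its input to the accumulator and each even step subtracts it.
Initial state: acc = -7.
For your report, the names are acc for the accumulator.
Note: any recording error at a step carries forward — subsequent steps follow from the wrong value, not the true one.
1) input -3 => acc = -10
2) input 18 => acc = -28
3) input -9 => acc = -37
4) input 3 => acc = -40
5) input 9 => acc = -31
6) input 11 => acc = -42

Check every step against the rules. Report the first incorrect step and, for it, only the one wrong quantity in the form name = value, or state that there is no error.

no error

Recomputing the run from the initial state:
step 1: acc = -10
step 2: acc = -28
step 3: acc = -37
step 4: acc = -40
step 5: acc = -31
step 6: acc = -42
This matches the record at every step.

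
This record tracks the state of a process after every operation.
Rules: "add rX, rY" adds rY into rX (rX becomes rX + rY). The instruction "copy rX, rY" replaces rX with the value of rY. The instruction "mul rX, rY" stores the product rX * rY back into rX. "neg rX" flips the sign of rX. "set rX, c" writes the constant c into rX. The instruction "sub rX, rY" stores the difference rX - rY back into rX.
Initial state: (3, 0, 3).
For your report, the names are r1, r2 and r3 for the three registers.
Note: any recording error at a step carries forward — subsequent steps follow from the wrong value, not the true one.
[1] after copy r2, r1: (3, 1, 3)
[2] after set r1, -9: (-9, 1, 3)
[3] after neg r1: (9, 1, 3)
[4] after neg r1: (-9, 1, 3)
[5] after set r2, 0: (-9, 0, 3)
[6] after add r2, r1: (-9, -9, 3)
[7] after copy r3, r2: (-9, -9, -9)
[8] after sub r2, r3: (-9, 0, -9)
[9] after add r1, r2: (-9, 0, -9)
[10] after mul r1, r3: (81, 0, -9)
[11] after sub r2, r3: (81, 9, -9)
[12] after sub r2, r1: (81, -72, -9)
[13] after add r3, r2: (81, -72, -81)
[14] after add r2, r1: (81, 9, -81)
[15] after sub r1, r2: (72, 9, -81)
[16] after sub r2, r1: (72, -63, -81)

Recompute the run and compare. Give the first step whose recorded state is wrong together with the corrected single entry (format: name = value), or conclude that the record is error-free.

Step 1: r2 = 3 — not what was recorded.
So the first discrepancy is step 1, where the right value is r2 = 3.

step 1, r2 = 3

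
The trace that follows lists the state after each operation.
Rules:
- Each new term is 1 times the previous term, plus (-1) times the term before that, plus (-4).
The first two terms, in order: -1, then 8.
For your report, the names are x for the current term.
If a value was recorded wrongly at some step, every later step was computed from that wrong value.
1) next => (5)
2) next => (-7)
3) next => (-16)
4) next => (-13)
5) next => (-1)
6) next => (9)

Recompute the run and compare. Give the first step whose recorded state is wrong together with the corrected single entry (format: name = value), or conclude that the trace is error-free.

Step 1: x = 1*(8) + (-1)*(-1) + (-4) = 5 — matches.
Step 2: x = 1*(5) + (-1)*(8) + (-4) = -7 — agrees with the trace.
Step 3: x = 1*(-7) + (-1)*(5) + (-4) = -16 — checks out.
Step 4: x = 1*(-16) + (-1)*(-7) + (-4) = -13 — consistent with the trace.
Step 5: x = 1*(-13) + (-1)*(-16) + (-4) = -1 — verified.
Step 6: x = 1*(-1) + (-1)*(-13) + (-4) = 8 — not what was recorded.
The audit stops at step 6: the recorded entry is wrong and should be x = 8.

step 6, x = 8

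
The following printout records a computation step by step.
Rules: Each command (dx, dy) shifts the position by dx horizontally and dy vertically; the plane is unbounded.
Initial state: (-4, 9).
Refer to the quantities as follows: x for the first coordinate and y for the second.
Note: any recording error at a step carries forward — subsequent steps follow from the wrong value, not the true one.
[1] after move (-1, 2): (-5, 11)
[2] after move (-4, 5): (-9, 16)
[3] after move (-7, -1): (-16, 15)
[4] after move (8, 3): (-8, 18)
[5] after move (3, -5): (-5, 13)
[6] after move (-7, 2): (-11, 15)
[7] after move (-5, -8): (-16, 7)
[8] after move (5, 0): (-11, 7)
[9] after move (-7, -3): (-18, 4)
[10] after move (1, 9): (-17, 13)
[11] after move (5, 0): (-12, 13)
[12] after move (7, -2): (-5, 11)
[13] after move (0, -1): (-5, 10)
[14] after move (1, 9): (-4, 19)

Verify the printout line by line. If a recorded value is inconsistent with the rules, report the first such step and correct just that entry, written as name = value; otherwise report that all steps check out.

step 6, x = -12

Recomputing the run from the initial state:
step 1: x = -5, y = 11
step 2: x = -9, y = 16
step 3: x = -16, y = 15
step 4: x = -8, y = 18
step 5: x = -5, y = 13
step 6: x = -12, y = 15
step 7: x = -17, y = 7
step 8: x = -12, y = 7
step 9: x = -19, y = 4
step 10: x = -18, y = 13
step 11: x = -13, y = 13
step 12: x = -6, y = 11
step 13: x = -6, y = 10
step 14: x = -5, y = 19
The first disagreement with the printout is at step 6, where the value should be x = -12.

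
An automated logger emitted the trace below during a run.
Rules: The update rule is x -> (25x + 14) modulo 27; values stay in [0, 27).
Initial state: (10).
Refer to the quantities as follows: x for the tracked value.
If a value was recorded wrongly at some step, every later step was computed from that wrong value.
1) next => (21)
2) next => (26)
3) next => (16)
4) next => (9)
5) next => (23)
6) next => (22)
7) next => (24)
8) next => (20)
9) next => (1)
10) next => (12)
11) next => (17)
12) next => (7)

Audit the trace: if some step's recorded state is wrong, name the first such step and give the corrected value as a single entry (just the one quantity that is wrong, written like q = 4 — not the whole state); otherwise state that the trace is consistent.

no error

Recomputing the run from the initial state:
step 1: x = 21
step 2: x = 26
step 3: x = 16
step 4: x = 9
step 5: x = 23
step 6: x = 22
step 7: x = 24
step 8: x = 20
step 9: x = 1
step 10: x = 12
step 11: x = 17
step 12: x = 7
This matches the trace at every step.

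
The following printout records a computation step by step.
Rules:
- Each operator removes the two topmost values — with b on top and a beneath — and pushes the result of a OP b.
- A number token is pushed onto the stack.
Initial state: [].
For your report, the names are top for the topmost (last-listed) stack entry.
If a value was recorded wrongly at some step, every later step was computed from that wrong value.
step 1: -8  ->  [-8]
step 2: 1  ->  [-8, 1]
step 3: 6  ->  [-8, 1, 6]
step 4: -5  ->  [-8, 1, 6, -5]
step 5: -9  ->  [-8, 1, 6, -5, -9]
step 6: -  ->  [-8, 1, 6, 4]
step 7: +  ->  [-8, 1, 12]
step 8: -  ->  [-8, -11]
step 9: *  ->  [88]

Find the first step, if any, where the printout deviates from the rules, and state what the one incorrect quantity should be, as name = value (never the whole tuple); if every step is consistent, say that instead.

1. push -8: top = -8 (verified)
2. push 1: top = 1 (checks out)
3. push 6: top = 6 (checks out)
4. push -5: top = -5 (agrees with the printout)
5. push -9: top = -9 (matches)
6. -5 - -9 = 4 (verified)
7. 6 + 4 = 10 (this is not what the printout shows)
Step 7 is the first one off; corrected, top = 10.

step 7, top = 10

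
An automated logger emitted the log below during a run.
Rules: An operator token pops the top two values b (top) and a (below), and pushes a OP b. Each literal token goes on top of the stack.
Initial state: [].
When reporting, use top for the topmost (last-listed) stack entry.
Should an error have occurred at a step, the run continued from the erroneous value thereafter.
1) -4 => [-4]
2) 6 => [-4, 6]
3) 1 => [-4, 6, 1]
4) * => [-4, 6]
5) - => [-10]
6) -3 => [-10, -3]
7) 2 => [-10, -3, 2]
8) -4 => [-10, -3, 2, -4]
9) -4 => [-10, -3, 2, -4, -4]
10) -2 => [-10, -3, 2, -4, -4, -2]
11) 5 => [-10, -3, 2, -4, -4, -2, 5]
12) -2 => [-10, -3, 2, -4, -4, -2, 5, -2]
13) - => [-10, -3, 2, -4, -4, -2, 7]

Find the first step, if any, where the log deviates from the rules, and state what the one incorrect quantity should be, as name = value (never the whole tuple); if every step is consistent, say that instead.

no error

Recomputing the run from the initial state:
step 1: [-4]
step 2: [-4, 6]
step 3: [-4, 6, 1]
step 4: [-4, 6]
step 5: [-10]
step 6: [-10, -3]
step 7: [-10, -3, 2]
step 8: [-10, -3, 2, -4]
step 9: [-10, -3, 2, -4, -4]
step 10: [-10, -3, 2, -4, -4, -2]
step 11: [-10, -3, 2, -4, -4, -2, 5]
step 12: [-10, -3, 2, -4, -4, -2, 5, -2]
step 13: [-10, -3, 2, -4, -4, -2, 7]
This matches the log at every step.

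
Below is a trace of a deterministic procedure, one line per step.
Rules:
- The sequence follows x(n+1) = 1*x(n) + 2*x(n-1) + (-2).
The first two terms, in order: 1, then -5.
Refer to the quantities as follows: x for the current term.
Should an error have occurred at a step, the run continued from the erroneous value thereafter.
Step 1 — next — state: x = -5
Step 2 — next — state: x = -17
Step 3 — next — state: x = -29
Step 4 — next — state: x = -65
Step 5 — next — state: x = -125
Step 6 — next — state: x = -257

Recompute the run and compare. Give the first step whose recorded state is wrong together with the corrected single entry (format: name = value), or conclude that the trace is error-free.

no error

Recomputing the run from the initial state:
step 1: x = -5
step 2: x = -17
step 3: x = -29
step 4: x = -65
step 5: x = -125
step 6: x = -257
This matches the trace at every step.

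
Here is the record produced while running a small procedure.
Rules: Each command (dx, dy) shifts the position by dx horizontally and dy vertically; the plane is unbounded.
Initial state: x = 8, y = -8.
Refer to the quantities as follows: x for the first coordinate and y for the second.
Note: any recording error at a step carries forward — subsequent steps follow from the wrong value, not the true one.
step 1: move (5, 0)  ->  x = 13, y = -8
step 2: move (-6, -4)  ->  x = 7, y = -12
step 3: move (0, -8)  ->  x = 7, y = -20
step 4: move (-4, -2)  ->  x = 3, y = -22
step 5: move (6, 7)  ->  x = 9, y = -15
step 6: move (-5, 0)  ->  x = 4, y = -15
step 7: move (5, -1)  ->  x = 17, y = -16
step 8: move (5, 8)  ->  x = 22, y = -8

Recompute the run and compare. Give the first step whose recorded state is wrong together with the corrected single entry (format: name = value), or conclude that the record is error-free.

Recomputing the run from the initial state:
step 1: x = 13, y = -8
step 2: x = 7, y = -12
step 3: x = 7, y = -20
step 4: x = 3, y = -22
step 5: x = 9, y = -15
step 6: x = 4, y = -15
step 7: x = 9, y = -16
step 8: x = 14, y = -8
The first disagreement with the record is at step 7, where the value should be x = 9.

step 7, x = 9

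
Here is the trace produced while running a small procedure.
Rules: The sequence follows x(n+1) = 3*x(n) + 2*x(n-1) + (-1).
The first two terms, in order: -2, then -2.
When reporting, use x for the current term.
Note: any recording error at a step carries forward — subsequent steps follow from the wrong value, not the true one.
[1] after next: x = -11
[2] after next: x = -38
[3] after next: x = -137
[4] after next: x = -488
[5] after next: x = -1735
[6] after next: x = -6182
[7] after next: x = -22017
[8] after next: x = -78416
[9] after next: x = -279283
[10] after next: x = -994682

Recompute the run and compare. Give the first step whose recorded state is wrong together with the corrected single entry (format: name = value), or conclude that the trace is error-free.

1. x = 3*(-2) + (2)*(-2) + (-1) = -11 (consistent with the trace)
2. x = 3*(-11) + (2)*(-2) + (-1) = -38 (confirmed correct)
3. x = 3*(-38) + (2)*(-11) + (-1) = -137 (agrees with the trace)
4. x = 3*(-137) + (2)*(-38) + (-1) = -488 (consistent with the trace)
5. x = 3*(-488) + (2)*(-137) + (-1) = -1739 (not what was recorded)
First deviation found at step 5; the corrected entry is x = -1739.

step 5, x = -1739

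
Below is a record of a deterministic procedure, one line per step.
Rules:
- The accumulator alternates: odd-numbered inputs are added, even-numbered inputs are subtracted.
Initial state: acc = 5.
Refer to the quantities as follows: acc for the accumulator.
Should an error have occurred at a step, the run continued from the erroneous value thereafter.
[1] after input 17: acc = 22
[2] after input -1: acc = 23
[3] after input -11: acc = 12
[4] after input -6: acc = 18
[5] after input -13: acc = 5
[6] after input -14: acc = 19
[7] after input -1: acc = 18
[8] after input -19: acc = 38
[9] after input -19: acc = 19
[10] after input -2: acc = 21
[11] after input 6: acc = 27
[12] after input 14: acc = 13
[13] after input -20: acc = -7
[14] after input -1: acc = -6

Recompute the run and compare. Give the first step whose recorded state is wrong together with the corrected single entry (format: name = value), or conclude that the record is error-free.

step 8, acc = 37

Recomputing the run from the initial state:
step 1: acc = 22
step 2: acc = 23
step 3: acc = 12
step 4: acc = 18
step 5: acc = 5
step 6: acc = 19
step 7: acc = 18
step 8: acc = 37
step 9: acc = 18
step 10: acc = 20
step 11: acc = 26
step 12: acc = 12
step 13: acc = -8
step 14: acc = -7
The first disagreement with the record is at step 8, where the value should be acc = 37.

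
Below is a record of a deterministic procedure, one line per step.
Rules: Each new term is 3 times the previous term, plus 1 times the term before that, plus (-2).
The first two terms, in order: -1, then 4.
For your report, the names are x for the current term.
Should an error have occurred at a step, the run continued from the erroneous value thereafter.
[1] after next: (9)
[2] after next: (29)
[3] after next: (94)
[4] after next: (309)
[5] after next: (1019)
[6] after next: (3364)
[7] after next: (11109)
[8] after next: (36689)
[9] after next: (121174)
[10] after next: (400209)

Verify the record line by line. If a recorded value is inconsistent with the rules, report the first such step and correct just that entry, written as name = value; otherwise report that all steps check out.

Step 1: x = 3*(4) + (1)*(-1) + (-2) = 9 — checks out.
Step 2: x = 3*(9) + (1)*(4) + (-2) = 29 — no discrepancy.
Step 3: x = 3*(29) + (1)*(9) + (-2) = 94 — verified.
Step 4: x = 3*(94) + (1)*(29) + (-2) = 309 — matches.
Step 5: x = 3*(309) + (1)*(94) + (-2) = 1019 — consistent with the record.
Step 6: x = 3*(1019) + (1)*(309) + (-2) = 3364 — exactly as logged.
Step 7: x = 3*(3364) + (1)*(1019) + (-2) = 11109 — no discrepancy.
Step 8: x = 3*(11109) + (1)*(3364) + (-2) = 36689 — no discrepancy.
Step 9: x = 3*(36689) + (1)*(11109) + (-2) = 121174 — exactly as logged.
Step 10: x = 3*(121174) + (1)*(36689) + (-2) = 400209 — matches.
No step deviates from the rules.

no error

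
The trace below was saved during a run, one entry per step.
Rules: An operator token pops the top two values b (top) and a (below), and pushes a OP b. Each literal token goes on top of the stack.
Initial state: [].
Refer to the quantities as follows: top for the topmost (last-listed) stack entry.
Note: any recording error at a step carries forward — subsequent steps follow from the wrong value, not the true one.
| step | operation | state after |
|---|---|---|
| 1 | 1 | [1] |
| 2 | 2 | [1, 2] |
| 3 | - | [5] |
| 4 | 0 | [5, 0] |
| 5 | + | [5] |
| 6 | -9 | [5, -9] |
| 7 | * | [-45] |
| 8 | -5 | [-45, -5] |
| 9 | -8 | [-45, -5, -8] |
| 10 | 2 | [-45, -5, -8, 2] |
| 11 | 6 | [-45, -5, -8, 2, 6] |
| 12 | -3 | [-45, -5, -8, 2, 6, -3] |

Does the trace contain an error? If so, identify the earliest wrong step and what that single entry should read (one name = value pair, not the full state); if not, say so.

Recomputing the run from the initial state:
step 1: [1]
step 2: [1, 2]
step 3: [-1]
step 4: [-1, 0]
step 5: [-1]
step 6: [-1, -9]
step 7: [9]
step 8: [9, -5]
step 9: [9, -5, -8]
step 10: [9, -5, -8, 2]
step 11: [9, -5, -8, 2, 6]
step 12: [9, -5, -8, 2, 6, -3]
The first disagreement with the trace is at step 3, where the value should be top = -1.

step 3, top = -1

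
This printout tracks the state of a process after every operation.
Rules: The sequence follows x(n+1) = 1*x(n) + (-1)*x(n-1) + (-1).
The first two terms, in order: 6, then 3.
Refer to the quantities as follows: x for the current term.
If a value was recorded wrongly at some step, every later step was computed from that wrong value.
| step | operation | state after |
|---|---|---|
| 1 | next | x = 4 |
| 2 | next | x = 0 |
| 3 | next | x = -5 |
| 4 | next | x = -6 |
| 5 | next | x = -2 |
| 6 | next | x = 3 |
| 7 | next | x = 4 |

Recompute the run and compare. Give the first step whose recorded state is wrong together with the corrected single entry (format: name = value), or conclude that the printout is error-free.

1. x = 1*(3) + (-1)*(6) + (-1) = -4 (first mismatch against the printout)
That makes step 1 the first incorrect line — x = -4 is what it should show.

step 1, x = -4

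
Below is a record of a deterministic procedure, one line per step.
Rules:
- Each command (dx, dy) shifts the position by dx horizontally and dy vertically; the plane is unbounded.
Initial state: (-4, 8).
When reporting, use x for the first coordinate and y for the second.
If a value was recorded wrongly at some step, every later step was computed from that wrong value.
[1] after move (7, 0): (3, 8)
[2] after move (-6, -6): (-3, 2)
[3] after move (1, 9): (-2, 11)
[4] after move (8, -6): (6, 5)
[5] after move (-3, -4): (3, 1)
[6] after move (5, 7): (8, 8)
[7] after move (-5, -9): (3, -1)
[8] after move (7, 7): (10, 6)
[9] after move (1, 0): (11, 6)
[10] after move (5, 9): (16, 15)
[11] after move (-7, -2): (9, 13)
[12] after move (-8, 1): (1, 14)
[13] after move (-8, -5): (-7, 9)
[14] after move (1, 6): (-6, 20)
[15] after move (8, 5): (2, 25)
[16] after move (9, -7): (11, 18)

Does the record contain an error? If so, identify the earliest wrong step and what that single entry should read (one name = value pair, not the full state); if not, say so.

step 14, y = 15

Step 1: x = -4 + (7) = 3, y = 8 + (0) = 8 — exactly as logged.
Step 2: x = 3 + (-6) = -3, y = 8 + (-6) = 2 — in agreement.
Step 3: x = -3 + (1) = -2, y = 2 + (9) = 11 — confirmed correct.
Step 4: x = -2 + (8) = 6, y = 11 + (-6) = 5 — confirmed correct.
Step 5: x = 6 + (-3) = 3, y = 5 + (-4) = 1 — exactly as logged.
Step 6: x = 3 + (5) = 8, y = 1 + (7) = 8 — confirmed correct.
Step 7: x = 8 + (-5) = 3, y = 8 + (-9) = -1 — confirmed correct.
Step 8: x = 3 + (7) = 10, y = -1 + (7) = 6 — exactly as logged.
Step 9: x = 10 + (1) = 11, y = 6 + (0) = 6 — no discrepancy.
Step 10: x = 11 + (5) = 16, y = 6 + (9) = 15 — exactly as logged.
Step 11: x = 16 + (-7) = 9, y = 15 + (-2) = 13 — checks out.
Step 12: x = 9 + (-8) = 1, y = 13 + (1) = 14 — exactly as logged.
Step 13: x = 1 + (-8) = -7, y = 14 + (-5) = 9 — consistent with the record.
Step 14: x = -7 + (1) = -6, y = 9 + (6) = 15 — the record has a different value.
First deviation found at step 14; the corrected entry is y = 15.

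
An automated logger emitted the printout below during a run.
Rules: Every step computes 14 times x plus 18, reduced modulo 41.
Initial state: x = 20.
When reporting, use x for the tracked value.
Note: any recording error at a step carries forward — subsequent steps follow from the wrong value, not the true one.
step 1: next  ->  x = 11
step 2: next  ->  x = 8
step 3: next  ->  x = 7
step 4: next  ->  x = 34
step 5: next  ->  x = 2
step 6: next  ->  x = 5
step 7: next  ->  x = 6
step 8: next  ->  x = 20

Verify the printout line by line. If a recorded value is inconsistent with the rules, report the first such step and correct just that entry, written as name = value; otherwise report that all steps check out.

no error

Recomputing the run from the initial state:
step 1: x = 11
step 2: x = 8
step 3: x = 7
step 4: x = 34
step 5: x = 2
step 6: x = 5
step 7: x = 6
step 8: x = 20
This matches the printout at every step.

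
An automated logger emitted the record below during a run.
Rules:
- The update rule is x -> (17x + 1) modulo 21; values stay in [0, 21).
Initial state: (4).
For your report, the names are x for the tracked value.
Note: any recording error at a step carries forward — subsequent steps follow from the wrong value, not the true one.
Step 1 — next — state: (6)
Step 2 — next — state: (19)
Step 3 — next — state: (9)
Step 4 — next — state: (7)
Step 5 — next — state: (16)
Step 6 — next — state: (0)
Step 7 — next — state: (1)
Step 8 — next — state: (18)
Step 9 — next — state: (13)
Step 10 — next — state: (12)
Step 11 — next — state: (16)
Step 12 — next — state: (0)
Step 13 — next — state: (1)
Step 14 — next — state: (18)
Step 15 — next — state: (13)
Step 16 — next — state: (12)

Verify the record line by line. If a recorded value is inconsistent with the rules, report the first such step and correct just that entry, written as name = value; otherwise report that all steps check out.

step 5, x = 15

Step 1: x = (17*4 + 1) mod 21 = 6 — checks out.
Step 2: x = (17*6 + 1) mod 21 = 19 — agrees with the record.
Step 3: x = (17*19 + 1) mod 21 = 9 — confirmed correct.
Step 4: x = (17*9 + 1) mod 21 = 7 — no discrepancy.
Step 5: x = (17*7 + 1) mod 21 = 15 — the record has a different value.
The audit stops at step 5: the recorded entry is wrong and should be x = 15.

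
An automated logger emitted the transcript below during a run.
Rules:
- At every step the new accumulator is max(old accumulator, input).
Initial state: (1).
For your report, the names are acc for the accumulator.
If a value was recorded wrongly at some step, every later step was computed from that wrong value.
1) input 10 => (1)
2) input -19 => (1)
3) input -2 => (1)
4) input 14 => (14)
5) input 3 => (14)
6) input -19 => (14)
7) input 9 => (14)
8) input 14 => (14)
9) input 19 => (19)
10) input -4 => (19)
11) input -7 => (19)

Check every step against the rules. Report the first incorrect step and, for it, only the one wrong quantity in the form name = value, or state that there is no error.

Recomputing the run from the initial state:
step 1: acc = 10
step 2: acc = 10
step 3: acc = 10
step 4: acc = 14
step 5: acc = 14
step 6: acc = 14
step 7: acc = 14
step 8: acc = 14
step 9: acc = 19
step 10: acc = 19
step 11: acc = 19
The first disagreement with the transcript is at step 1, where the value should be acc = 10.

step 1, acc = 10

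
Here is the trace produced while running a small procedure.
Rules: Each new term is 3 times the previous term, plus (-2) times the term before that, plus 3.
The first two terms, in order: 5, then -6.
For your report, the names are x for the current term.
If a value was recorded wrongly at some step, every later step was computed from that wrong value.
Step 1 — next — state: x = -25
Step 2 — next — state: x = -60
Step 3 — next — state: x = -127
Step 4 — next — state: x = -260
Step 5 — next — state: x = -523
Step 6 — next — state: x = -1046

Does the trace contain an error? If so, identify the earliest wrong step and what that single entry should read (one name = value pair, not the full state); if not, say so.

Step 1: x = 3*(-6) + (-2)*(5) + (3) = -25 — agrees with the trace.
Step 2: x = 3*(-25) + (-2)*(-6) + (3) = -60 — matches.
Step 3: x = 3*(-60) + (-2)*(-25) + (3) = -127 — same as recorded.
Step 4: x = 3*(-127) + (-2)*(-60) + (3) = -258 — the trace disagrees here.
First incorrect step: 4; the correct value is x = -258.

step 4, x = -258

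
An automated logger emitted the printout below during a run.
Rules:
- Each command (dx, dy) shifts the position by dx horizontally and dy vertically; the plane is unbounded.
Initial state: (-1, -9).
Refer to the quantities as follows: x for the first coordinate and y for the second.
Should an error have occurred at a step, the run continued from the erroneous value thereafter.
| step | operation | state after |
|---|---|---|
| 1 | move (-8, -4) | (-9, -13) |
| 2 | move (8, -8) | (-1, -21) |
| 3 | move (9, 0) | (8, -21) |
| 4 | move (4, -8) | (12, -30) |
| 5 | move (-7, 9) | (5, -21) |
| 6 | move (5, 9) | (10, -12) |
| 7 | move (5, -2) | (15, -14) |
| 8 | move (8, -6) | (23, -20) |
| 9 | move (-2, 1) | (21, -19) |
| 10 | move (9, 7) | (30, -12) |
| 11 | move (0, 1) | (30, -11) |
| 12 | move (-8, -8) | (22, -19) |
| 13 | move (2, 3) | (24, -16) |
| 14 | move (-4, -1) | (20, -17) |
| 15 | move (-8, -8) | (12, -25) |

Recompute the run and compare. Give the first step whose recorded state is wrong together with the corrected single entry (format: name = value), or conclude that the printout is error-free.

Step 1: x = -1 + (-8) = -9, y = -9 + (-4) = -13 — exactly as logged.
Step 2: x = -9 + (8) = -1, y = -13 + (-8) = -21 — checks out.
Step 3: x = -1 + (9) = 8, y = -21 + (0) = -21 — same as recorded.
Step 4: x = 8 + (4) = 12, y = -21 + (-8) = -29 — first mismatch against the printout.
That makes step 4 the first incorrect line — y = -29 is what it should show.

step 4, y = -29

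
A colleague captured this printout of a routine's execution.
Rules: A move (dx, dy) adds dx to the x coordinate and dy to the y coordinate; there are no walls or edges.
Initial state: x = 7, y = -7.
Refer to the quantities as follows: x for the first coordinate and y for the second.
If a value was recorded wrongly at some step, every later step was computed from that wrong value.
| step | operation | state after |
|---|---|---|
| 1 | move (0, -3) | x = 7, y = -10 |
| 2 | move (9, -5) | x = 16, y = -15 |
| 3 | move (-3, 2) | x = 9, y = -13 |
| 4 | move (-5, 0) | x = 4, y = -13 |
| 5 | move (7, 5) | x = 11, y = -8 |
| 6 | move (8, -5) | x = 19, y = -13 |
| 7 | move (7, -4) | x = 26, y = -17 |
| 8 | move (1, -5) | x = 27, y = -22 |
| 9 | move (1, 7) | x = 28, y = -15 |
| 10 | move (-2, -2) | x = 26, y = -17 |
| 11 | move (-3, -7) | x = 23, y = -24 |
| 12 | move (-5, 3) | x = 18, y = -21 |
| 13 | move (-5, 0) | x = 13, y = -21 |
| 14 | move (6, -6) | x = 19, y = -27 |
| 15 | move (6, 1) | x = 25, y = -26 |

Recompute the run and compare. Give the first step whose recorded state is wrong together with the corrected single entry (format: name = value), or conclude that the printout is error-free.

step 1: x = 7 + (0) = 7, y = -7 + (-3) = -10 -> checks out
step 2: x = 7 + (9) = 16, y = -10 + (-5) = -15 -> matches
step 3: x = 16 + (-3) = 13, y = -15 + (2) = -13 -> the printout has a different value
So the first discrepancy is step 3, where the right value is x = 13.

step 3, x = 13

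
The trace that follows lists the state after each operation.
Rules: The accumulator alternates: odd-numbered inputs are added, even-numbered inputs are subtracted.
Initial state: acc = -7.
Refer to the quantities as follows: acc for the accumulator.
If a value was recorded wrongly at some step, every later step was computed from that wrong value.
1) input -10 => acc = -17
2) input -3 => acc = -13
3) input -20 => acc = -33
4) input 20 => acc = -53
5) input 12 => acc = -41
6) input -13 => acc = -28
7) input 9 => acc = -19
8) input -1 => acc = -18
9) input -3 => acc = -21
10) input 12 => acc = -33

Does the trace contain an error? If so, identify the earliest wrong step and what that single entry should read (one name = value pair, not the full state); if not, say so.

Step 1: acc = -7 + -10 = -17 — confirmed correct.
Step 2: acc = -17 - -3 = -14 — the entry is off here.
First incorrect step: 2; the correct value is acc = -14.

step 2, acc = -14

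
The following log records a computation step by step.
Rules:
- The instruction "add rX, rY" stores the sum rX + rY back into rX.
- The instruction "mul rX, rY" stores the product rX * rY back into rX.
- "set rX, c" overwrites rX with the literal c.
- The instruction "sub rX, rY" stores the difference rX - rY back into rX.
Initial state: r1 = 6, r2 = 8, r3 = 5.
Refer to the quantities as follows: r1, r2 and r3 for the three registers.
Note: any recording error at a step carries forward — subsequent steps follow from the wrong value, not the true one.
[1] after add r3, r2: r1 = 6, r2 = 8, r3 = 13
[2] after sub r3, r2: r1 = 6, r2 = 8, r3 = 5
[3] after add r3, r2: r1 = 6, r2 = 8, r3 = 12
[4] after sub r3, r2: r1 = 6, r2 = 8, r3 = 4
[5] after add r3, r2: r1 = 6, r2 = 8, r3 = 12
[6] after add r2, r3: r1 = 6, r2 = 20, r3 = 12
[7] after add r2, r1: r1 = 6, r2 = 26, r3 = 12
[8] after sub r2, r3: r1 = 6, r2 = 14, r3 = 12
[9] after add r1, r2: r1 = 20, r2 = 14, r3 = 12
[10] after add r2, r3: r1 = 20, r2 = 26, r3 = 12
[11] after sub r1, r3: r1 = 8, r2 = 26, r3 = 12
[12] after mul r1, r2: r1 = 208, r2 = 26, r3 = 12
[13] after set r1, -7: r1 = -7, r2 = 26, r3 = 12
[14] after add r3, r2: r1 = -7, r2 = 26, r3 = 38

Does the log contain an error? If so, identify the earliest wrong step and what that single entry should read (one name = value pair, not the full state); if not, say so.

Recomputing the run from the initial state:
step 1: r1 = 6, r2 = 8, r3 = 13
step 2: r1 = 6, r2 = 8, r3 = 5
step 3: r1 = 6, r2 = 8, r3 = 13
step 4: r1 = 6, r2 = 8, r3 = 5
step 5: r1 = 6, r2 = 8, r3 = 13
step 6: r1 = 6, r2 = 21, r3 = 13
step 7: r1 = 6, r2 = 27, r3 = 13
step 8: r1 = 6, r2 = 14, r3 = 13
step 9: r1 = 20, r2 = 14, r3 = 13
step 10: r1 = 20, r2 = 27, r3 = 13
step 11: r1 = 7, r2 = 27, r3 = 13
step 12: r1 = 189, r2 = 27, r3 = 13
step 13: r1 = -7, r2 = 27, r3 = 13
step 14: r1 = -7, r2 = 27, r3 = 40
The first disagreement with the log is at step 3, where the value should be r3 = 13.

step 3, r3 = 13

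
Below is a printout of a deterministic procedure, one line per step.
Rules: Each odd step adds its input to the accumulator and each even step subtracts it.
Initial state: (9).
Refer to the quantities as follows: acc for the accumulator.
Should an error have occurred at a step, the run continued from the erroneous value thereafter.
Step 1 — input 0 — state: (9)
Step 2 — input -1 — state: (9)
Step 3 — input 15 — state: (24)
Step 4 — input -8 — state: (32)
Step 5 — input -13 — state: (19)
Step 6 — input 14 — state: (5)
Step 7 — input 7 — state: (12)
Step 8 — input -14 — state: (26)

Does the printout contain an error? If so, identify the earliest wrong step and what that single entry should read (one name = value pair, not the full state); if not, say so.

step 1: acc = 9 + 0 = 9 -> matches
step 2: acc = 9 - -1 = 10 -> the entry is off here
Step 2 is the first one off; corrected, acc = 10.

step 2, acc = 10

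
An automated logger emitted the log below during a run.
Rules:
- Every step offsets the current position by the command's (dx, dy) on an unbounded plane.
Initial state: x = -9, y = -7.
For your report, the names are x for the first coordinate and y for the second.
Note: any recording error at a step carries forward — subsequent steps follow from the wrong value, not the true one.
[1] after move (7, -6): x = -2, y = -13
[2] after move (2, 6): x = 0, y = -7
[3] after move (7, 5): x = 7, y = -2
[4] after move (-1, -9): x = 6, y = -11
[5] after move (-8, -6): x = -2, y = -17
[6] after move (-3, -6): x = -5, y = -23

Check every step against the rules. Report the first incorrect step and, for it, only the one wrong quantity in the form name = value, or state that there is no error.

no error

Recomputing the run from the initial state:
step 1: x = -2, y = -13
step 2: x = 0, y = -7
step 3: x = 7, y = -2
step 4: x = 6, y = -11
step 5: x = -2, y = -17
step 6: x = -5, y = -23
This matches the log at every step.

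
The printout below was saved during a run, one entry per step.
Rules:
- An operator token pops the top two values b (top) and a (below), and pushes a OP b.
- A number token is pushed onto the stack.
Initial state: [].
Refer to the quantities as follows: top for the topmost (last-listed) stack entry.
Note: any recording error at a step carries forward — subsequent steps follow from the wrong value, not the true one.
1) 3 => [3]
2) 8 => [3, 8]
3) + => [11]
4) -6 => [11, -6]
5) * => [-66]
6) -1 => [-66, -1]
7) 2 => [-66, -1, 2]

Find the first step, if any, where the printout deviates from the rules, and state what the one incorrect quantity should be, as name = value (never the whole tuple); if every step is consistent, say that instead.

Recomputing the run from the initial state:
step 1: [3]
step 2: [3, 8]
step 3: [11]
step 4: [11, -6]
step 5: [-66]
step 6: [-66, -1]
step 7: [-66, -1, 2]
This matches the printout at every step.

no error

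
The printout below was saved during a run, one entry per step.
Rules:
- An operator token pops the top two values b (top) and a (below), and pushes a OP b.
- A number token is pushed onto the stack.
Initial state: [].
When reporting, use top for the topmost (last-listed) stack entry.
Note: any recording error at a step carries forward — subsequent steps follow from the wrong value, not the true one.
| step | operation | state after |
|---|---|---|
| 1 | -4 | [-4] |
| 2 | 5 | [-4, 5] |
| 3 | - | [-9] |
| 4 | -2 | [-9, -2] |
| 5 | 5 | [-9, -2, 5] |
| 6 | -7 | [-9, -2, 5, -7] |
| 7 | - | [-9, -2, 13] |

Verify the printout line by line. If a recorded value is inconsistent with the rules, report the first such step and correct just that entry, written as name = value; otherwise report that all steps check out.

step 7, top = 12

step 1: push -4: top = -4 -> consistent with the printout
step 2: push 5: top = 5 -> same as recorded
step 3: -4 - 5 = -9 -> verified
step 4: push -2: top = -2 -> matches
step 5: push 5: top = 5 -> verified
step 6: push -7: top = -7 -> matches
step 7: 5 - -7 = 12 -> the entry is off here
First deviation found at step 7; the corrected entry is top = 12.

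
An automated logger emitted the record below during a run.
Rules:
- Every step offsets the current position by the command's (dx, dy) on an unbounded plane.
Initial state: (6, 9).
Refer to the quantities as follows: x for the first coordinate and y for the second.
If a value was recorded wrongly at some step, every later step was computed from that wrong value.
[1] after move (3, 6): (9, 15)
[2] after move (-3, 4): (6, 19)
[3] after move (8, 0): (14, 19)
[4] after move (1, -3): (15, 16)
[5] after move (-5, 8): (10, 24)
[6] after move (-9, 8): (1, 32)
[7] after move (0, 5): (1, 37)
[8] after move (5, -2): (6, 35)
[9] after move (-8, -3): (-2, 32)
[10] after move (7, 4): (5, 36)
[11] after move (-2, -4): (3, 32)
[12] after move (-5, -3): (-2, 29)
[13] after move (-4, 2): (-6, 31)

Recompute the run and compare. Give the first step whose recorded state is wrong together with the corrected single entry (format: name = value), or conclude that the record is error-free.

1. x = 6 + (3) = 9, y = 9 + (6) = 15 (consistent with the record)
2. x = 9 + (-3) = 6, y = 15 + (4) = 19 (no discrepancy)
3. x = 6 + (8) = 14, y = 19 + (0) = 19 (in agreement)
4. x = 14 + (1) = 15, y = 19 + (-3) = 16 (no discrepancy)
5. x = 15 + (-5) = 10, y = 16 + (8) = 24 (checks out)
6. x = 10 + (-9) = 1, y = 24 + (8) = 32 (verified)
7. x = 1 + (0) = 1, y = 32 + (5) = 37 (checks out)
8. x = 1 + (5) = 6, y = 37 + (-2) = 35 (verified)
9. x = 6 + (-8) = -2, y = 35 + (-3) = 32 (confirmed correct)
10. x = -2 + (7) = 5, y = 32 + (4) = 36 (no discrepancy)
11. x = 5 + (-2) = 3, y = 36 + (-4) = 32 (matches)
12. x = 3 + (-5) = -2, y = 32 + (-3) = 29 (consistent with the record)
13. x = -2 + (-4) = -6, y = 29 + (2) = 31 (matches)
All entries verified; no error found.

no error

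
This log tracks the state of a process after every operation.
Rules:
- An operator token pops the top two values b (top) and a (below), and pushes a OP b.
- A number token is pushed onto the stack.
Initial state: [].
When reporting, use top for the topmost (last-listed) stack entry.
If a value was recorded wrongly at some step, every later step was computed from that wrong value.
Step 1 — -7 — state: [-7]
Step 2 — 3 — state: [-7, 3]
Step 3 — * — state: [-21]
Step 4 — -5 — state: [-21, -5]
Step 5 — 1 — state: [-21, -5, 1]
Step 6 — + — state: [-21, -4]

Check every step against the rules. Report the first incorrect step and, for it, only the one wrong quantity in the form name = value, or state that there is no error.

no error

Recomputing the run from the initial state:
step 1: [-7]
step 2: [-7, 3]
step 3: [-21]
step 4: [-21, -5]
step 5: [-21, -5, 1]
step 6: [-21, -4]
This matches the log at every step.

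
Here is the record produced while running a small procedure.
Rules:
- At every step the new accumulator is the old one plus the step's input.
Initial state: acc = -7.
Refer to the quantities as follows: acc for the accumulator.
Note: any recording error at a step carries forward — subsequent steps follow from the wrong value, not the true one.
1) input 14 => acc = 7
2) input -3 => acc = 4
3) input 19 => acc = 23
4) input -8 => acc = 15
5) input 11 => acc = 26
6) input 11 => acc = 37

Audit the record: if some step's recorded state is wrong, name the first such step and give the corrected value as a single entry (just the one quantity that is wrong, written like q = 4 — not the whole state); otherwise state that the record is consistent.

no error

1. acc = -7 + 14 = 7 (exactly as logged)
2. acc = 7 + -3 = 4 (in agreement)
3. acc = 4 + 19 = 23 (checks out)
4. acc = 23 + -8 = 15 (agrees with the record)
5. acc = 15 + 11 = 26 (exactly as logged)
6. acc = 26 + 11 = 37 (same as recorded)
Every step is consistent.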